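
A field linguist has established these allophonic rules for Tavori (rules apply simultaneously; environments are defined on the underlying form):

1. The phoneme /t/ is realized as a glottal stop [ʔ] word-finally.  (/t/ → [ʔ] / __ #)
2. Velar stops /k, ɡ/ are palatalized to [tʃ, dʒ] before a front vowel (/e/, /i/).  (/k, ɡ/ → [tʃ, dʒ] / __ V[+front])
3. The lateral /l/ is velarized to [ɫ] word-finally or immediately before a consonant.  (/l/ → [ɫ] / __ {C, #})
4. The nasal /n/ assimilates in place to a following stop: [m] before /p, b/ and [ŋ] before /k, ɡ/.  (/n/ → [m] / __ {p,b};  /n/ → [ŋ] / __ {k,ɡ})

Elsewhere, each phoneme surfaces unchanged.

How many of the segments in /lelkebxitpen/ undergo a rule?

Segments that undergo a rule: /l/ → [ɫ] (rule 3); /k/ → [tʃ] (rule 2).
All other segments surface unchanged.

2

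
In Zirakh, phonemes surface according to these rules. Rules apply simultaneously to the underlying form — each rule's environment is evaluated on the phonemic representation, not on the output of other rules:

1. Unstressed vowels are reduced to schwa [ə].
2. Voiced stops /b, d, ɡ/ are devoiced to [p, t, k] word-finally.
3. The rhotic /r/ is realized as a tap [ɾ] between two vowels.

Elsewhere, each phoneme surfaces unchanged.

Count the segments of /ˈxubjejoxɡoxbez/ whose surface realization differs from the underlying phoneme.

4

Segments that undergo a rule: /e/ → [ə] (rule 1); /o/ → [ə] (rule 1); /o/ → [ə] (rule 1); /e/ → [ə] (rule 1).
All other segments surface unchanged.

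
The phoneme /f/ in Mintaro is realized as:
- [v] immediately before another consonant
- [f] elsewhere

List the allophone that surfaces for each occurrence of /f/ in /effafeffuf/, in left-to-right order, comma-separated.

[v], [f], [f], [v], [f], [f]

Occurrence 1 (position 2): immediately before another consonant → [v].
Occurrence 2 (position 3): no conditioning environment matches → elsewhere allophone [f].
Occurrence 3 (position 5): no conditioning environment matches → elsewhere allophone [f].
Occurrence 4 (position 7): immediately before another consonant → [v].
Occurrence 5 (position 8): no conditioning environment matches → elsewhere allophone [f].
Occurrence 6 (position 10): no conditioning environment matches → elsewhere allophone [f].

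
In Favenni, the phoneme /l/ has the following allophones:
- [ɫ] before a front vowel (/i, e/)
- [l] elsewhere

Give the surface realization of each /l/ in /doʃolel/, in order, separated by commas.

[ɫ], [l]

Occurrence 1 (position 5): before a front vowel (/i, e/) → [ɫ].
Occurrence 2 (position 7): no conditioning environment matches → elsewhere allophone [l].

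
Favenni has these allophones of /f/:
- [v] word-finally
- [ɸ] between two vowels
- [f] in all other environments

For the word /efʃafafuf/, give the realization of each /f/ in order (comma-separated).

Occurrence 1 (position 2): no conditioning environment matches → elsewhere allophone [f].
Occurrence 2 (position 5): between two vowels → [ɸ].
Occurrence 3 (position 7): between two vowels → [ɸ].
Occurrence 4 (position 9): word-finally → [v].

[f], [ɸ], [ɸ], [v]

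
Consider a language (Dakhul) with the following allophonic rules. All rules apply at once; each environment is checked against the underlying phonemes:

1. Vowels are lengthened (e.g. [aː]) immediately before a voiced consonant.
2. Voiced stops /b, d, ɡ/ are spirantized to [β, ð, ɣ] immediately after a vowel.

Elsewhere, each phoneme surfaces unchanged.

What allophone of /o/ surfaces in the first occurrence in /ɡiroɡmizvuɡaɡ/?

[oː]

Rule 1 applies to /o/ (between /r/ and /ɡ/: before a voiced consonant) → [oː].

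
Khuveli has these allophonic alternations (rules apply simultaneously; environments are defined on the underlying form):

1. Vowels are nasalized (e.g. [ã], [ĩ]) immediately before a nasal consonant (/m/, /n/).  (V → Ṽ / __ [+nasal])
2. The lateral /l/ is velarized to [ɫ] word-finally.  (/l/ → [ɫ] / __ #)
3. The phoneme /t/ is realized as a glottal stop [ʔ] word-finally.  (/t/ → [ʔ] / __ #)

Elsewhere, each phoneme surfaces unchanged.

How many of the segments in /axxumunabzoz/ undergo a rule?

2

Segments that undergo a rule: /u/ → [ũ] (rule 1); /u/ → [ũ] (rule 1).
All other segments surface unchanged.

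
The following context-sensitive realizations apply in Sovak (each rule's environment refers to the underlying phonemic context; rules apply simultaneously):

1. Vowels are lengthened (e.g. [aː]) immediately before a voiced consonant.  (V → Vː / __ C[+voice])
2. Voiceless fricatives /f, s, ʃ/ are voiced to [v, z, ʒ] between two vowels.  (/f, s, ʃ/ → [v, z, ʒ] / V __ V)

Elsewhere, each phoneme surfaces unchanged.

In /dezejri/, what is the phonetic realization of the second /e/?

[eː]

/e/ (between /z/ and /j/): before a voiced consonant, so rule 1 applies → [eː].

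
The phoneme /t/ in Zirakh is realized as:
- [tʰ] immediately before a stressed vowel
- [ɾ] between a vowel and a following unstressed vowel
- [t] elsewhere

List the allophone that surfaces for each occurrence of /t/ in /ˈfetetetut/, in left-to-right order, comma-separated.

[ɾ], [ɾ], [ɾ], [t]

Occurrence 1 (position 3): between a vowel and an unstressed vowel → [ɾ].
Occurrence 2 (position 5): between a vowel and an unstressed vowel → [ɾ].
Occurrence 3 (position 7): between a vowel and an unstressed vowel → [ɾ].
Occurrence 4 (position 9): no conditioning environment matches → elsewhere allophone [t].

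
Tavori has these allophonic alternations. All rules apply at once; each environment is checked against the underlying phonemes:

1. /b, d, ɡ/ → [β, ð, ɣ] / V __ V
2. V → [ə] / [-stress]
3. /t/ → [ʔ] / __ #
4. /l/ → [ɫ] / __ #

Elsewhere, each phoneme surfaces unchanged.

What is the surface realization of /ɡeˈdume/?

[ɡəˈðumə]

/ɡ/ (word-initial) is in the target of rule 1 but the environment (between two vowels) is not met → [ɡ].
/e/ (between /ɡ/ and /d/): in an unstressed syllable, so rule 2 applies → [ə].
Rule 1 applies to /d/ (between /e/ and /u/: between two vowels) → [ð].
/u/ (between /d/ and /m/) fails the environment for rule 2, so it stays [u].
/m/ (between /u/ and /e/) is unaffected → [m].
Rule 2 applies to /e/ (word-final: in an unstressed syllable) → [ə].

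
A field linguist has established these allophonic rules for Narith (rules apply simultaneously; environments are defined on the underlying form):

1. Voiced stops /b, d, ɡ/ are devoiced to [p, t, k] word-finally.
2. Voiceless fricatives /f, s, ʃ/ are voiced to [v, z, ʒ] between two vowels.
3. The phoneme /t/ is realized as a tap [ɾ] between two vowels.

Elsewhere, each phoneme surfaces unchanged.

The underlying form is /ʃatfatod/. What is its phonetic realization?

[ʃatfaɾot]

/ʃ/ (word-initial) is in the target of rule 2 but the environment (between two vowels) is not met → [ʃ].
/a/ (between /ʃ/ and /t/) is unaffected → [a].
/t/ (between /a/ and /f/) is in the target of rule 3 but the environment (between two vowels) is not met → [t].
/f/ (between /t/ and /a/) fails the environment for rule 2, so it stays [f].
/a/ stays [a].
/t/ (between /a/ and /o/): between two vowels, so rule 3 applies → [ɾ].
/o/ (between /t/ and /d/) is unaffected → [o].
/d/ meets the environment for rule 1 (word-finally) → [t].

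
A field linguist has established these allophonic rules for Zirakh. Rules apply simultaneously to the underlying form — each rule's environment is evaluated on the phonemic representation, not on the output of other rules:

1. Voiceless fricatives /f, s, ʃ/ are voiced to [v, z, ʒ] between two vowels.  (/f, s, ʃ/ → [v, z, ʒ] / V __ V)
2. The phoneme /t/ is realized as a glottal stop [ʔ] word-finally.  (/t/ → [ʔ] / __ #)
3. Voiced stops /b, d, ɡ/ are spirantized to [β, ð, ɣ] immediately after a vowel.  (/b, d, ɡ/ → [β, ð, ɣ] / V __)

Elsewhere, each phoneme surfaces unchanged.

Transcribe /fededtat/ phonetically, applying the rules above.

[feðeðtaʔ]

/f/ (word-initial) is in the target of rule 1 but the environment (between two vowels) is not met → [f].
/e/ (between /f/ and /d/) is unaffected → [e].
/d/ meets the environment for rule 3 (immediately after a vowel) → [ð].
/e/ — not in any rule's target class → [e].
/d/ (between /e/ and /t/) occurs immediately after a vowel → [ð] by rule 3.
/t/ (between /d/ and /a/) fails the environment for rule 2, so it stays [t].
/a/ (between /t/ and /t/) is unaffected → [a].
/t/ meets the environment for rule 2 (word-finally) → [ʔ].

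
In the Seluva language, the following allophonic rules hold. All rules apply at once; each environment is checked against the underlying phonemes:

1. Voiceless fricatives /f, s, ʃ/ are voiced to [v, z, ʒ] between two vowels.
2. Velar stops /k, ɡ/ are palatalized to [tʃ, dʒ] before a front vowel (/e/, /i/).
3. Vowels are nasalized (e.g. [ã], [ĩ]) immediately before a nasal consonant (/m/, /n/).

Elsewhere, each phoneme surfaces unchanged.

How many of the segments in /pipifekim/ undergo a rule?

Segments that undergo a rule: /f/ → [v] (rule 1); /k/ → [tʃ] (rule 2); /i/ → [ĩ] (rule 3).
All other segments surface unchanged.

3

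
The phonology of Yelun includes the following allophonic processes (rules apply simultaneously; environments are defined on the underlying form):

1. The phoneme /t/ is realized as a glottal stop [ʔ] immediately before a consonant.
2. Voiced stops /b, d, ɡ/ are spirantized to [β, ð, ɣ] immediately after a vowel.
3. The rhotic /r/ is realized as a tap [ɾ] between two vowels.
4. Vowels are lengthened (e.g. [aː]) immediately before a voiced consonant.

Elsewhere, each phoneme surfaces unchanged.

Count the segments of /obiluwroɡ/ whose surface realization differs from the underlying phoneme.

Segments that undergo a rule: /o/ → [oː] (rule 4); /b/ → [β] (rule 2); /i/ → [iː] (rule 4); /u/ → [uː] (rule 4); /o/ → [oː] (rule 4); /ɡ/ → [ɣ] (rule 2).
All other segments surface unchanged.

6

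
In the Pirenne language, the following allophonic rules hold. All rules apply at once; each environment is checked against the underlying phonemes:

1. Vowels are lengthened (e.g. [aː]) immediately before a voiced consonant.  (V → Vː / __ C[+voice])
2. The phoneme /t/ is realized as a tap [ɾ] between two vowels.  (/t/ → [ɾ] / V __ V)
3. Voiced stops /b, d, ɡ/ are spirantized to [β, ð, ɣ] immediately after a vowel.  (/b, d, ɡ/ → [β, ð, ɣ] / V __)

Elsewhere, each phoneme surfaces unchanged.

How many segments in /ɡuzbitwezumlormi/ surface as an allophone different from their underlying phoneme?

Segments that undergo a rule: /u/ → [uː] (rule 1); /e/ → [eː] (rule 1); /u/ → [uː] (rule 1); /o/ → [oː] (rule 1).
All other segments surface unchanged.

4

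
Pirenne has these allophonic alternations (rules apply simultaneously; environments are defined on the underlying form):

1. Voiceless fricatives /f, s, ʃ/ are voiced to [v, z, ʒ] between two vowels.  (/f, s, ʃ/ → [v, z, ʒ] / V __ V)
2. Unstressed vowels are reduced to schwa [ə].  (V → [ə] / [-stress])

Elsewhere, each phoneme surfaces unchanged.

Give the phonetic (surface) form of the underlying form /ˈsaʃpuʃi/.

[ˈsaʃpəʒə]

/s/ (word-initial): rule 1 targets it, but not between two vowels → unchanged [s].
/a/ (between /s/ and /ʃ/) fails the environment for rule 2, so it stays [a].
/ʃ/ (between /a/ and /p/) is in the target of rule 1 but the environment (between two vowels) is not met → [ʃ].
/p/ stays [p].
/u/ meets the environment for rule 2 (in an unstressed syllable) → [ə].
Rule 1 applies to /ʃ/ (between /u/ and /i/: between two vowels) → [ʒ].
/i/ — word-final, in an unstressed syllable — surfaces as [ə] (rule 2).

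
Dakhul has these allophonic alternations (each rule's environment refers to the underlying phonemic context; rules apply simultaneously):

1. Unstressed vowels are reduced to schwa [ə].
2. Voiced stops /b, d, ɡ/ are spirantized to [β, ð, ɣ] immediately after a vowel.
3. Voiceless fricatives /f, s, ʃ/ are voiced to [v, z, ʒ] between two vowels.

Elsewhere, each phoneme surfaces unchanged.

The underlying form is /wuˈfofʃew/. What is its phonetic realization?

[wəˈvofʃəw]

/w/ stays [w].
/u/ (between /w/ and /f/) occurs in an unstressed syllable → [ə] by rule 1.
/f/ meets the environment for rule 3 (between two vowels) → [v].
/o/ — between /f/ and /f/; rule 1 does not apply here → [o].
/f/ — between /o/ and /ʃ/; rule 3 does not apply here → [f].
/ʃ/ (between /f/ and /e/) fails the environment for rule 3, so it stays [ʃ].
/e/ (between /ʃ/ and /w/) occurs in an unstressed syllable → [ə] by rule 1.
/w/ stays [w].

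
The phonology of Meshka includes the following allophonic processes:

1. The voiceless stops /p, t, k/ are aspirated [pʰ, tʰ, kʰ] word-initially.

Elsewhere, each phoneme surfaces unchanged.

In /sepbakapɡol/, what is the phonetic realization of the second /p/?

[p]

/p/ (between /a/ and /ɡ/) fails the environment for rule 1, so it stays [p].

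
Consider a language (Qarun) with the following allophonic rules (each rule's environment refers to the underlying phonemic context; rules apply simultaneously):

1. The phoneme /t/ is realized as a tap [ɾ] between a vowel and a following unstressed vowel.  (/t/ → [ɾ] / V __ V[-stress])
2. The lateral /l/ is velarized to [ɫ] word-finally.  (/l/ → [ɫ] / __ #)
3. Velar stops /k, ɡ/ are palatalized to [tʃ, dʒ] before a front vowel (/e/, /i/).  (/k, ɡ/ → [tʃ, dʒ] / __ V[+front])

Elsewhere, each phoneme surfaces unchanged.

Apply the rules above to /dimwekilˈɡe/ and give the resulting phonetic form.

[dimwetʃilˈdʒe]

/d/ (word-initial) is unaffected → [d].
/i/ (between /d/ and /m/): no rule targets it → [i].
/m/ stays [m].
/w/ — not in any rule's target class → [w].
/e/ (between /w/ and /k/) is unaffected → [e].
/k/ (between /e/ and /i/): before a front vowel, so rule 3 applies → [tʃ].
/i/ — not in any rule's target class → [i].
/l/ — between /i/ and /ɡ/; rule 2 does not apply here → [l].
Rule 3 applies to /ɡ/ (between /l/ and /e/: before a front vowel) → [dʒ].
/e/ (word-final): no rule targets it → [e].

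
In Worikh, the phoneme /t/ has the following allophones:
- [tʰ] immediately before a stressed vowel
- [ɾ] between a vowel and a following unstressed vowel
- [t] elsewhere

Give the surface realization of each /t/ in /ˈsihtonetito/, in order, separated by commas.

Occurrence 1 (position 4): no conditioning environment matches → elsewhere allophone [t].
Occurrence 2 (position 8): between a vowel and an unstressed vowel → [ɾ].
Occurrence 3 (position 10): between a vowel and an unstressed vowel → [ɾ].

[t], [ɾ], [ɾ]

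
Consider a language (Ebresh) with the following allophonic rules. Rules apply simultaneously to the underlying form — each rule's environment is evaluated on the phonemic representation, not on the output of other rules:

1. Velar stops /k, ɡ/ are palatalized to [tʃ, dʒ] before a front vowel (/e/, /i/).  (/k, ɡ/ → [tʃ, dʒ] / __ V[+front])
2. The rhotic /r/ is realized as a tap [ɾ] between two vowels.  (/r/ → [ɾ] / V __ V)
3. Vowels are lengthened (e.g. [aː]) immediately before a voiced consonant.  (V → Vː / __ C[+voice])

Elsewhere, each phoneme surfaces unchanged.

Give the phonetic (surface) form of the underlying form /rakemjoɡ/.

[ratʃeːmjoːɡ]

/r/ — word-initial; rule 2 does not apply here → [r].
/a/ (between /r/ and /k/) is in the target of rule 3 but the environment (before a voiced consonant) is not met → [a].
/k/ (between /a/ and /e/) occurs before a front vowel → [tʃ] by rule 1.
/e/ meets the environment for rule 3 (before a voiced consonant) → [eː].
/m/ stays [m].
/j/ stays [j].
/o/ meets the environment for rule 3 (before a voiced consonant) → [oː].
/ɡ/ (word-final) is in the target of rule 1 but the environment (before a front vowel) is not met → [ɡ].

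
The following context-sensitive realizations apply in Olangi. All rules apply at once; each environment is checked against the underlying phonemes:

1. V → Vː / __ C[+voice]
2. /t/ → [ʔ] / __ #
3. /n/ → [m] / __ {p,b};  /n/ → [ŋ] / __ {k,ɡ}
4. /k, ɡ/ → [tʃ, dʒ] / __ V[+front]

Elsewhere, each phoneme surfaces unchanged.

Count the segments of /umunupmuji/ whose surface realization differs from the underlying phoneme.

Segments that undergo a rule: /u/ → [uː] (rule 1); /u/ → [uː] (rule 1); /u/ → [uː] (rule 1).
All other segments surface unchanged.

3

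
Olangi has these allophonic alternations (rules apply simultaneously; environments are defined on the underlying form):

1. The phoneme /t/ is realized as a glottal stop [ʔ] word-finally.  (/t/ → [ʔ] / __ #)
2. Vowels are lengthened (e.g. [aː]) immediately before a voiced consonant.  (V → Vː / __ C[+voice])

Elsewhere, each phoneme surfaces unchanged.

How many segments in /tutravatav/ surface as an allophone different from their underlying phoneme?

Segments that undergo a rule: /a/ → [aː] (rule 2); /a/ → [aː] (rule 2).
All other segments surface unchanged.

2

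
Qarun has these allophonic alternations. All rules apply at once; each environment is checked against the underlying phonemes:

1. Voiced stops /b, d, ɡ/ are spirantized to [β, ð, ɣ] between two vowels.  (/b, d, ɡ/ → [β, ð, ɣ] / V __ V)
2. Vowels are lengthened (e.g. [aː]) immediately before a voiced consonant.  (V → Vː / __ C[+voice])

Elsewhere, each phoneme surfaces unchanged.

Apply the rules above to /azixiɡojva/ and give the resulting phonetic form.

[aːzixiːɣoːjva]

Rule 2 applies to /a/ (word-initial: before a voiced consonant) → [aː].
/z/ (between /a/ and /i/) is unaffected → [z].
/i/ (between /z/ and /x/): rule 2 targets it, but not before a voiced consonant → unchanged [i].
/x/ (between /i/ and /i/) is unaffected → [x].
/i/ meets the environment for rule 2 (before a voiced consonant) → [iː].
/ɡ/ (between /i/ and /o/): between two vowels, so rule 1 applies → [ɣ].
/o/ — between /ɡ/ and /j/, before a voiced consonant — surfaces as [oː] (rule 2).
/j/ (between /o/ and /v/) is unaffected → [j].
/v/ stays [v].
/a/ (word-final): rule 2 targets it, but not before a voiced consonant → unchanged [a].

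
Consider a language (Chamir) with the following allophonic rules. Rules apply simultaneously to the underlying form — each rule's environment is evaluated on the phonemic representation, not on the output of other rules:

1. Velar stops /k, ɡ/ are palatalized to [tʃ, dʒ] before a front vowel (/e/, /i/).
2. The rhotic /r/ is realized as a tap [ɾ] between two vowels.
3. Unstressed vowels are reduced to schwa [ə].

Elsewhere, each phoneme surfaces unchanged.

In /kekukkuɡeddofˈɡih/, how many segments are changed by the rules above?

Segments that undergo a rule: /k/ → [tʃ] (rule 1); /e/ → [ə] (rule 3); /u/ → [ə] (rule 3); /u/ → [ə] (rule 3); /ɡ/ → [dʒ] (rule 1); /e/ → [ə] (rule 3); /o/ → [ə] (rule 3); /ɡ/ → [dʒ] (rule 1).
All other segments surface unchanged.

8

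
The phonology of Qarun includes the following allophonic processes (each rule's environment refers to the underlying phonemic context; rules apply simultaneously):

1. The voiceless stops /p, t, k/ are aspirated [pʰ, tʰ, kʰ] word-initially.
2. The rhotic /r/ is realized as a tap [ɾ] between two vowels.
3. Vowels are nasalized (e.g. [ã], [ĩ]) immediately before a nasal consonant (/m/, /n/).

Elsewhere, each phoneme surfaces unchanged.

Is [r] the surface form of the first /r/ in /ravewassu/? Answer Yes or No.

Yes

/r/ (word-initial) is in the target of rule 2 but the environment (between two vowels) is not met → [r].
The actual realization is [r], which matches [r].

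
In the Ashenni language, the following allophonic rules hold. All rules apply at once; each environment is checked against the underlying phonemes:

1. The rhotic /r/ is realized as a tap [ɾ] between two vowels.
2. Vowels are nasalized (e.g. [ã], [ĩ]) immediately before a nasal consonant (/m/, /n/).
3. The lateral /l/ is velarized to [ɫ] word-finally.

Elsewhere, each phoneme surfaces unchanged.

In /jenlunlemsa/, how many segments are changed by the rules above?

Segments that undergo a rule: /e/ → [ẽ] (rule 2); /u/ → [ũ] (rule 2); /e/ → [ẽ] (rule 2).
All other segments surface unchanged.

3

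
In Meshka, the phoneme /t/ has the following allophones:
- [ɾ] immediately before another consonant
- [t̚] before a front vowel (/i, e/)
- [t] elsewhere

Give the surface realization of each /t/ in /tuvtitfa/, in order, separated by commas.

[t], [t̚], [ɾ]

Occurrence 1 (position 1): no conditioning environment matches → elsewhere allophone [t].
Occurrence 2 (position 4): before a front vowel (/i, e/) → [t̚].
Occurrence 3 (position 6): immediately before another consonant → [ɾ].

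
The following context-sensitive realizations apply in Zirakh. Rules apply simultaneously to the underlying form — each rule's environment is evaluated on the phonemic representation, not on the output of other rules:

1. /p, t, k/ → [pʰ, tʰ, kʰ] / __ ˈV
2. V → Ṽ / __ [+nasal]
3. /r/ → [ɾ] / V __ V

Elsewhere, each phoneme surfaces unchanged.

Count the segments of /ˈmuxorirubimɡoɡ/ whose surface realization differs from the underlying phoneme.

3

Segments that undergo a rule: /r/ → [ɾ] (rule 3); /r/ → [ɾ] (rule 3); /i/ → [ĩ] (rule 2).
All other segments surface unchanged.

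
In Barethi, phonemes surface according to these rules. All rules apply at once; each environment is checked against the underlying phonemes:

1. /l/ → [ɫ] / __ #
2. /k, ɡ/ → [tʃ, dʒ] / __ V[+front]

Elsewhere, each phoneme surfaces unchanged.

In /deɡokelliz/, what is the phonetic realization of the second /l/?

/l/ (between /l/ and /i/) fails the environment for rule 1, so it stays [l].

[l]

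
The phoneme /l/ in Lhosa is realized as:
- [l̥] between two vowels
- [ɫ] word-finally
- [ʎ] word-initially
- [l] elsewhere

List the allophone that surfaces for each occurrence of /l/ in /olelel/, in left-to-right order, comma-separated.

Occurrence 1 (position 2): between two vowels → [l̥].
Occurrence 2 (position 4): between two vowels → [l̥].
Occurrence 3 (position 6): word-finally → [ɫ].

[l̥], [l̥], [ɫ]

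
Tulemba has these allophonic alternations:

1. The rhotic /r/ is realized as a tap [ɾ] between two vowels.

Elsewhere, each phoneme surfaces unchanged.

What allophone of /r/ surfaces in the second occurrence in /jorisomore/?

/r/ — between /o/ and /e/, between two vowels — surfaces as [ɾ] (rule 1).

[ɾ]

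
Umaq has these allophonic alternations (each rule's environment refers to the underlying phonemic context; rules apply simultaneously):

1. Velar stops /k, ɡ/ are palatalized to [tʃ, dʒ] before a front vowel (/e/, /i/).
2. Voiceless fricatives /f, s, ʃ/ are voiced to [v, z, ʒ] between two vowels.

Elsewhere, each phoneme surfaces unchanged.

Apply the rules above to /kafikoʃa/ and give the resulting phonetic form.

[kavikoʒa]

/k/ (word-initial): rule 1 targets it, but not before a front vowel → unchanged [k].
Rule 2 applies to /f/ (between /a/ and /i/: between two vowels) → [v].
/k/ (between /i/ and /o/): rule 1 targets it, but not before a front vowel → unchanged [k].
/ʃ/ (between /o/ and /a/): between two vowels, so rule 2 applies → [ʒ].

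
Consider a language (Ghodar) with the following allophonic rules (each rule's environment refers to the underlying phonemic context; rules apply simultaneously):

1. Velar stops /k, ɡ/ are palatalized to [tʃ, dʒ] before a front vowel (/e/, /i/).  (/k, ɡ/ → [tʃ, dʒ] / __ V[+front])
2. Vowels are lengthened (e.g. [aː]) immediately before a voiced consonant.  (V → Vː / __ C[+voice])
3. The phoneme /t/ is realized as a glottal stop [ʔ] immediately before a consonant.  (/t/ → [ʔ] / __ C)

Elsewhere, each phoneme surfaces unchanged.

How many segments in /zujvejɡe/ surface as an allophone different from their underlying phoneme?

3

Segments that undergo a rule: /u/ → [uː] (rule 2); /e/ → [eː] (rule 2); /ɡ/ → [dʒ] (rule 1).
All other segments surface unchanged.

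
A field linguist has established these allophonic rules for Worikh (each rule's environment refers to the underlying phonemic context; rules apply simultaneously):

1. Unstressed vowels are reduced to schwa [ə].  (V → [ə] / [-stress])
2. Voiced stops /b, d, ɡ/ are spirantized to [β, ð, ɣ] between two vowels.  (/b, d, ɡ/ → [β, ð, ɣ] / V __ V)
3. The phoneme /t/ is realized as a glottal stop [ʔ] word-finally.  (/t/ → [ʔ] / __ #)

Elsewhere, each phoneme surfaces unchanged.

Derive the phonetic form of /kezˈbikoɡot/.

/k/ (word-initial): no rule targets it → [k].
/e/ meets the environment for rule 1 (in an unstressed syllable) → [ə].
/z/ (between /e/ and /b/) is unaffected → [z].
/b/ — between /z/ and /i/; rule 2 does not apply here → [b].
/i/ (between /b/ and /k/) is in the target of rule 1 but the environment (in an unstressed syllable) is not met → [i].
/k/ (between /i/ and /o/) is unaffected → [k].
/o/ — between /k/ and /ɡ/, in an unstressed syllable — surfaces as [ə] (rule 1).
/ɡ/ (between /o/ and /o/) occurs between two vowels → [ɣ] by rule 2.
/o/ (between /ɡ/ and /t/): in an unstressed syllable, so rule 1 applies → [ə].
/t/ (word-final): word-finally, so rule 3 applies → [ʔ].

[kəzˈbikəɣəʔ]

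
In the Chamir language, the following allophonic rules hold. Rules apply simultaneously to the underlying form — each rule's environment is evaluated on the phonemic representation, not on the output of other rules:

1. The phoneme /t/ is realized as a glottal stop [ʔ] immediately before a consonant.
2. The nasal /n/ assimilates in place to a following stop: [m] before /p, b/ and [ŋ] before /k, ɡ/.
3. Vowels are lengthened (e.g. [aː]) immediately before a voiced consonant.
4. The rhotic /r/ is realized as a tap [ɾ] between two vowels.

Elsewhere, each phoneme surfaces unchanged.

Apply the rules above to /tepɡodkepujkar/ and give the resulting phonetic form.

[tepɡoːdkepuːjkaːr]

/t/ (word-initial) is in the target of rule 1 but the environment (immediately before a consonant) is not met → [t].
/e/ (between /t/ and /p/): rule 3 targets it, but not before a voiced consonant → unchanged [e].
/p/ — not in any rule's target class → [p].
/ɡ/ (between /p/ and /o/): no rule targets it → [ɡ].
/o/ — between /ɡ/ and /d/, before a voiced consonant — surfaces as [oː] (rule 3).
/d/ (between /o/ and /k/) is unaffected → [d].
/k/ stays [k].
/e/ — between /k/ and /p/; rule 3 does not apply here → [e].
/p/ — not in any rule's target class → [p].
/u/ meets the environment for rule 3 (before a voiced consonant) → [uː].
/j/ (between /u/ and /k/): no rule targets it → [j].
/k/ stays [k].
/a/ meets the environment for rule 3 (before a voiced consonant) → [aː].
/r/ (word-final): rule 4 targets it, but not between two vowels → unchanged [r].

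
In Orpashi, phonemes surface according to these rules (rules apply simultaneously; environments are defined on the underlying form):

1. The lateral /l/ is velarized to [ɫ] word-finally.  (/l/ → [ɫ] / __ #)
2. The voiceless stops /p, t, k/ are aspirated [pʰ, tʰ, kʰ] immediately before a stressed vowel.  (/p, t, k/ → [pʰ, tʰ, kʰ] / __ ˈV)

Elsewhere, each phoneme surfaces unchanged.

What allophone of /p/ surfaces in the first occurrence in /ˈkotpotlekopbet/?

[p]

/p/ (between /t/ and /o/): rule 2 targets it, but not immediately before a stressed vowel → unchanged [p].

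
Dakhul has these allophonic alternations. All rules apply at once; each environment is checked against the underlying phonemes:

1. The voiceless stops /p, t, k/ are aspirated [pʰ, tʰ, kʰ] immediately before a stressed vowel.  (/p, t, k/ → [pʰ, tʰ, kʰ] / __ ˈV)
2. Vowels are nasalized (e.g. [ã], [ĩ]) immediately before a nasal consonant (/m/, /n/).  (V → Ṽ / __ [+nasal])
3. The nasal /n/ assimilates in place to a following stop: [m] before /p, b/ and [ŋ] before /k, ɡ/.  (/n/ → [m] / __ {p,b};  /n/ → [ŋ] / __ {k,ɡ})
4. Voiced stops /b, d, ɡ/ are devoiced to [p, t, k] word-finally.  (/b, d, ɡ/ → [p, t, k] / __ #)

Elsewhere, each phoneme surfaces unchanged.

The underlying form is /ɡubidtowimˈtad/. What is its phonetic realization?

[ɡubidtowĩmˈtʰat]

/ɡ/ (word-initial): rule 4 targets it, but not word-finally → unchanged [ɡ].
/u/ — between /ɡ/ and /b/; rule 2 does not apply here → [u].
/b/ — between /u/ and /i/; rule 4 does not apply here → [b].
/i/ (between /b/ and /d/) fails the environment for rule 2, so it stays [i].
/d/ (between /i/ and /t/) is in the target of rule 4 but the environment (word-finally) is not met → [d].
/t/ (between /d/ and /o/): rule 1 targets it, but not immediately before a stressed vowel → unchanged [t].
/o/ — between /t/ and /w/; rule 2 does not apply here → [o].
/w/ (between /o/ and /i/) is unaffected → [w].
/i/ meets the environment for rule 2 (before a nasal consonant) → [ĩ].
/m/ stays [m].
/t/ (between /m/ and /a/): immediately before a stressed vowel, so rule 1 applies → [tʰ].
/a/ (between /t/ and /d/) fails the environment for rule 2, so it stays [a].
/d/ meets the environment for rule 4 (word-finally) → [t].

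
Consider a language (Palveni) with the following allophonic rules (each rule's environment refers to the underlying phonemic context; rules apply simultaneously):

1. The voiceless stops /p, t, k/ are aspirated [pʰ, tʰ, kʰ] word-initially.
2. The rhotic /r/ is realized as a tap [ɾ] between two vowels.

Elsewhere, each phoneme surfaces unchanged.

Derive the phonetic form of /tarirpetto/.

/t/ meets the environment for rule 1 (word-initially) → [tʰ].
/a/ (between /t/ and /r/): no rule targets it → [a].
Rule 2 applies to /r/ (between /a/ and /i/: between two vowels) → [ɾ].
/i/ (between /r/ and /r/) is unaffected → [i].
/r/ (between /i/ and /p/) fails the environment for rule 2, so it stays [r].
/p/ (between /r/ and /e/) is in the target of rule 1 but the environment (word-initially) is not met → [p].
/e/ stays [e].
/t/ (between /e/ and /t/) is in the target of rule 1 but the environment (word-initially) is not met → [t].
/t/ (between /t/ and /o/) is in the target of rule 1 but the environment (word-initially) is not met → [t].
/o/ (word-final) is unaffected → [o].

[tʰaɾirpetto]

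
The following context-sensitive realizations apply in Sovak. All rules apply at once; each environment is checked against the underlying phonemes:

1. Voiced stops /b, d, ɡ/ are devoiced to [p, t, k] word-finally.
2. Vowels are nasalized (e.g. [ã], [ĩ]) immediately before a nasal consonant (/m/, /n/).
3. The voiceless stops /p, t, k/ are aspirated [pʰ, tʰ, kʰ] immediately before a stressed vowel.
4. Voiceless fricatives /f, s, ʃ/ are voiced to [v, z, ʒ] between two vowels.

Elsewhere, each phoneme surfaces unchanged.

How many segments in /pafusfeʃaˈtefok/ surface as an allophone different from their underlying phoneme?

Segments that undergo a rule: /f/ → [v] (rule 4); /ʃ/ → [ʒ] (rule 4); /t/ → [tʰ] (rule 3); /f/ → [v] (rule 4).
All other segments surface unchanged.

4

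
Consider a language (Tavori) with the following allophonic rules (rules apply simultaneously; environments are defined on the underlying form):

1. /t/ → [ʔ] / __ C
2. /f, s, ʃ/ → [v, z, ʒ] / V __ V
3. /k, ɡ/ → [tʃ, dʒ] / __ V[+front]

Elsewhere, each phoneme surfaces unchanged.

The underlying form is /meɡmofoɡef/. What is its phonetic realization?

[meɡmovodʒef]

/m/ stays [m].
/e/ stays [e].
/ɡ/ (between /e/ and /m/) is in the target of rule 3 but the environment (before a front vowel) is not met → [ɡ].
/m/ stays [m].
/o/ — not in any rule's target class → [o].
/f/ — between /o/ and /o/, between two vowels — surfaces as [v] (rule 2).
/o/ (between /f/ and /ɡ/) is unaffected → [o].
/ɡ/ (between /o/ and /e/): before a front vowel, so rule 3 applies → [dʒ].
/e/ (between /ɡ/ and /f/) is unaffected → [e].
/f/ (word-final) fails the environment for rule 2, so it stays [f].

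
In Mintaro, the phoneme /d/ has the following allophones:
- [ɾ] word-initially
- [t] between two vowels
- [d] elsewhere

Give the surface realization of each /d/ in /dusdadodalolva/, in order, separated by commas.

[ɾ], [d], [t], [t]

Occurrence 1 (position 1): word-initially → [ɾ].
Occurrence 2 (position 4): no conditioning environment matches → elsewhere allophone [d].
Occurrence 3 (position 6): between two vowels → [t].
Occurrence 4 (position 8): between two vowels → [t].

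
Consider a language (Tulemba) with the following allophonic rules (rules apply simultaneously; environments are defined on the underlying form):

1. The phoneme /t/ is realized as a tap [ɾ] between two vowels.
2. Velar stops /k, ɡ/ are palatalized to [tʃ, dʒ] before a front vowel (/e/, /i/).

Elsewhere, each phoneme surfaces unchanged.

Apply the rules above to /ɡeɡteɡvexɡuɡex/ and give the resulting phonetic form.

[dʒeɡteɡvexɡudʒex]

/ɡ/ — word-initial, before a front vowel — surfaces as [dʒ] (rule 2).
/e/ (between /ɡ/ and /ɡ/): no rule targets it → [e].
/ɡ/ (between /e/ and /t/): rule 2 targets it, but not before a front vowel → unchanged [ɡ].
/t/ — between /ɡ/ and /e/; rule 1 does not apply here → [t].
/e/ (between /t/ and /ɡ/): no rule targets it → [e].
/ɡ/ (between /e/ and /v/): rule 2 targets it, but not before a front vowel → unchanged [ɡ].
/v/ — not in any rule's target class → [v].
/e/ (between /v/ and /x/): no rule targets it → [e].
/x/ — not in any rule's target class → [x].
/ɡ/ — between /x/ and /u/; rule 2 does not apply here → [ɡ].
/u/ (between /ɡ/ and /ɡ/): no rule targets it → [u].
/ɡ/ meets the environment for rule 2 (before a front vowel) → [dʒ].
/e/ stays [e].
/x/ — not in any rule's target class → [x].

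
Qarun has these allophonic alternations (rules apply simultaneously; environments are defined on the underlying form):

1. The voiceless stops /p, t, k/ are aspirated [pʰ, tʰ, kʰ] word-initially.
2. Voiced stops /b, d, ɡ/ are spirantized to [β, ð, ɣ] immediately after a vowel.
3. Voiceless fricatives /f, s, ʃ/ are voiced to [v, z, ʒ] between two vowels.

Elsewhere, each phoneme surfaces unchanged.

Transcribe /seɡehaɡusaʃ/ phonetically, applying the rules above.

[seɣehaɣuzaʃ]

/s/ (word-initial): rule 3 targets it, but not between two vowels → unchanged [s].
/e/ stays [e].
Rule 2 applies to /ɡ/ (between /e/ and /e/: immediately after a vowel) → [ɣ].
/e/ (between /ɡ/ and /h/) is unaffected → [e].
/h/ (between /e/ and /a/): no rule targets it → [h].
/a/ — not in any rule's target class → [a].
/ɡ/ (between /a/ and /u/): immediately after a vowel, so rule 2 applies → [ɣ].
/u/ (between /ɡ/ and /s/): no rule targets it → [u].
/s/ — between /u/ and /a/, between two vowels — surfaces as [z] (rule 3).
/a/ — not in any rule's target class → [a].
/ʃ/ — word-final; rule 3 does not apply here → [ʃ].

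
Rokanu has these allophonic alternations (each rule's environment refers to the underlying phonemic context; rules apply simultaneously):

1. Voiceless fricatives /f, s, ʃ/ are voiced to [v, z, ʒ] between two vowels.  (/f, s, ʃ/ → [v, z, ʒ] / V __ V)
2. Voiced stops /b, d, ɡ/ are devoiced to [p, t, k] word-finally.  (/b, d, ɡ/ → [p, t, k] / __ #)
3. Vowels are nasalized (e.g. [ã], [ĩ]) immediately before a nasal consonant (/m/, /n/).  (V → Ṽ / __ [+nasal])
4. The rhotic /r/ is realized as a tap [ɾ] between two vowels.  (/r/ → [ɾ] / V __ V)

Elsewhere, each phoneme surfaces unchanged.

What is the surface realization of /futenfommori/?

[futẽnfõmmoɾi]

/f/ (word-initial) is in the target of rule 1 but the environment (between two vowels) is not met → [f].
/u/ — between /f/ and /t/; rule 3 does not apply here → [u].
/t/ stays [t].
/e/ meets the environment for rule 3 (before a nasal consonant) → [ẽ].
/n/ (between /e/ and /f/) is unaffected → [n].
/f/ (between /n/ and /o/) is in the target of rule 1 but the environment (between two vowels) is not met → [f].
/o/ (between /f/ and /m/) occurs before a nasal consonant → [õ] by rule 3.
/m/ — not in any rule's target class → [m].
/m/ (between /m/ and /o/): no rule targets it → [m].
/o/ (between /m/ and /r/): rule 3 targets it, but not before a nasal consonant → unchanged [o].
/r/ meets the environment for rule 4 (between two vowels) → [ɾ].
/i/ (word-final) fails the environment for rule 3, so it stays [i].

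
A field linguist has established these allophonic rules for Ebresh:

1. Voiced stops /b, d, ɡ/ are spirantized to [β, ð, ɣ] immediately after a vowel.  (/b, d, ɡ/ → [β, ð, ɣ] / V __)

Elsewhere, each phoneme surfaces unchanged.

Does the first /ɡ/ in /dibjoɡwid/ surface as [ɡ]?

/ɡ/ meets the environment for rule 1 (immediately after a vowel) → [ɣ].
The actual realization is [ɣ], not [ɡ].

No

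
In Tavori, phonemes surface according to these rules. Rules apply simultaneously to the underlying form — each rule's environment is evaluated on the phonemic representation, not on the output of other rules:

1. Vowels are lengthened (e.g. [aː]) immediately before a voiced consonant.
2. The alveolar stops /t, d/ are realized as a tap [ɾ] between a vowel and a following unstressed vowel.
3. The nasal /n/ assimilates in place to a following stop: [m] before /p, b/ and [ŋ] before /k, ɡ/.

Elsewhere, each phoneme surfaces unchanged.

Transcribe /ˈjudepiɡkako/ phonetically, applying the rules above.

/j/ — not in any rule's target class → [j].
/u/ (between /j/ and /d/): before a voiced consonant, so rule 1 applies → [uː].
/d/ (between /u/ and /e/) occurs between a vowel and a following unstressed vowel → [ɾ] by rule 2.
/e/ (between /d/ and /p/): rule 1 targets it, but not before a voiced consonant → unchanged [e].
/p/ (between /e/ and /i/) is unaffected → [p].
/i/ meets the environment for rule 1 (before a voiced consonant) → [iː].
/ɡ/ (between /i/ and /k/): no rule targets it → [ɡ].
/k/ (between /ɡ/ and /a/): no rule targets it → [k].
/a/ — between /k/ and /k/; rule 1 does not apply here → [a].
/k/ stays [k].
/o/ — word-final; rule 1 does not apply here → [o].

[ˈjuːɾepiːɡkako]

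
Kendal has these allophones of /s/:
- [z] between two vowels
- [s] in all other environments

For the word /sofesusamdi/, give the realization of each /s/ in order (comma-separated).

Occurrence 1 (position 1): no conditioning environment matches → elsewhere allophone [s].
Occurrence 2 (position 5): between two vowels → [z].
Occurrence 3 (position 7): between two vowels → [z].

[s], [z], [z]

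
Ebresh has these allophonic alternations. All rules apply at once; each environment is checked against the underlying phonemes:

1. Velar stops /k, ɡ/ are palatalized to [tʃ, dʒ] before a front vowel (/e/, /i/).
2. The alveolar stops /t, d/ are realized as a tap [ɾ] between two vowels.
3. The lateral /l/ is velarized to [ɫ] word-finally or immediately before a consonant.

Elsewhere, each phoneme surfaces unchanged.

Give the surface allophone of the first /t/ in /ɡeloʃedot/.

[t]

/t/ (word-final): rule 2 targets it, but not between two vowels → unchanged [t].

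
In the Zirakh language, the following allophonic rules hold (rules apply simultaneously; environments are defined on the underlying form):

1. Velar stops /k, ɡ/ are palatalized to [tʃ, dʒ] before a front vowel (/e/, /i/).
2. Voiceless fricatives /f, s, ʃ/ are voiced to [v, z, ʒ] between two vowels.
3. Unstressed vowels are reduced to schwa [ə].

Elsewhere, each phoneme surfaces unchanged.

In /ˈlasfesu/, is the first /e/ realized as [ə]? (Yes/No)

Yes

/e/ (between /f/ and /s/): in an unstressed syllable, so rule 3 applies → [ə].
The actual realization is [ə], which matches [ə].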